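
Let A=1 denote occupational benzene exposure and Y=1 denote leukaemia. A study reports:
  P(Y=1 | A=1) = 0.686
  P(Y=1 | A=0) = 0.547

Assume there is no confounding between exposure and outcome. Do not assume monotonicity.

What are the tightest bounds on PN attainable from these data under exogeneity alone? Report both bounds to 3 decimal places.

0.203 ≤ PN ≤ 0.660

Let p₁ = 0.686, p₀ = 0.547.
Under exogeneity alone the bounds on PN are max{0,(p₁−p₀)/p₁} ≤ PN ≤ min{1,(1−p₀)/p₁}.
  lower = (p₁ − p₀)/p₁ = 0.139 / 0.686 ≈ 0.2026
  upper = min{1, (1 − p₀)/p₁} = 0.453 / 0.686 ≈ 0.6603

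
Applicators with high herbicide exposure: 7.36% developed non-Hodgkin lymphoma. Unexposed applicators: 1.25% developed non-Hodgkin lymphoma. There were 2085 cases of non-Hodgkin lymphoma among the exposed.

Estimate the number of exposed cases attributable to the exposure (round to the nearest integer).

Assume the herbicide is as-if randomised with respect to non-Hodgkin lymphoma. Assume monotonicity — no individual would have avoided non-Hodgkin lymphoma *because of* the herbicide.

about 1731 cases

p₁ = 0.0736, p₀ = 0.0125.
PN = (p₁ − p₀)/p₁ = (0.0736 − 0.0125) / 0.0736 ≈ 0.83016.
Attributable cases ≈ PN × (exposed cases) = 0.83016 × 2085 ≈ 1730.89.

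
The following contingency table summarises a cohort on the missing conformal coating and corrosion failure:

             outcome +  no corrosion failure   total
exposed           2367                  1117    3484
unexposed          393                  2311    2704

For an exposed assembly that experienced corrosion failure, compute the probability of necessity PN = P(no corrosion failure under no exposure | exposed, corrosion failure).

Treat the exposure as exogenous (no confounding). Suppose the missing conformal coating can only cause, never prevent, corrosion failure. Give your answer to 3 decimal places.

p₁ = P(outcome | exposed) = 2367/3484 = 0.67939
p₀ = P(outcome | unexposed) = 393/2704 = 0.14534
Under exogeneity and monotonicity, PN = (p₁ − p₀) / p₁.
PN = (0.67939 − 0.14534) / 0.67939 = 0.53405 / 0.67939 ≈ 0.7861

PN ≈ 0.786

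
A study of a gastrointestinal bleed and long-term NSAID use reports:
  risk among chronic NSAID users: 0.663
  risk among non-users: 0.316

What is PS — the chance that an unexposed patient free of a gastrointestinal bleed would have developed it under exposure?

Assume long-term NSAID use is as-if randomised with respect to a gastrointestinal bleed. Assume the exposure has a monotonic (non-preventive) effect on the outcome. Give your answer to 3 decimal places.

PS ≈ 0.507

Let p₁ = 0.663, p₀ = 0.316.
Under exogeneity and monotonicity, PS = (p₁ − p₀) / (1 − p₀).
PS = (0.663 − 0.316) / (1 − 0.316) = 0.347 / 0.684 ≈ 0.5073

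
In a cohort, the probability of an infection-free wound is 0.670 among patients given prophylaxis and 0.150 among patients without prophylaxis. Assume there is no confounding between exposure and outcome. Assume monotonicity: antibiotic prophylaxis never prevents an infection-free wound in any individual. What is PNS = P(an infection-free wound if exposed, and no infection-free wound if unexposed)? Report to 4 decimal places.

PNS ≈ 0.5200

Let p₁ = 0.67, p₀ = 0.15.
Under exogeneity and monotonicity, PNS = p₁ − p₀.
PNS = 0.67 − 0.15 = 0.52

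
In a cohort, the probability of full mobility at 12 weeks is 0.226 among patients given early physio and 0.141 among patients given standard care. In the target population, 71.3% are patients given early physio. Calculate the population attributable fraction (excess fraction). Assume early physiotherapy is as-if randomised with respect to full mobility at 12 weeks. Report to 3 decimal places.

PAF ≈ 0.301

Let p₁ = 0.226, p₀ = 0.141.
Overall risk P(Y=1) = π·p₁ + (1−π)·p₀ = 0.713×0.226 + 0.287×0.141 = 0.20161.
Under exogeneity, PAF = [P(Y=1) − p₀] / P(Y=1).
PAF = (0.20161 − 0.141) / 0.20161 ≈ 0.3006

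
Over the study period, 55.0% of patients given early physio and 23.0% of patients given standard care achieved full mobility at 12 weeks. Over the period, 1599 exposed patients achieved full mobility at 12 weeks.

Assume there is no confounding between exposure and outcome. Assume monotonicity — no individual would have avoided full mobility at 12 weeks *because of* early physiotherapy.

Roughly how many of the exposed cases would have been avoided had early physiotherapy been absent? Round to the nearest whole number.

p₁ = 0.55, p₀ = 0.23.
PN = (p₁ − p₀)/p₁ = (0.55 − 0.23) / 0.55 ≈ 0.58182.
Attributable cases ≈ PN × (exposed cases) = 0.58182 × 1599 ≈ 930.33.

about 930 cases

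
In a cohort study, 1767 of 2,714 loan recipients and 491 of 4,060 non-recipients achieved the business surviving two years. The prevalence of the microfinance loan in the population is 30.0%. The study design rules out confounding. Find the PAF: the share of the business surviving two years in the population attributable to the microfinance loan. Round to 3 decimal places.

p₁ = P(outcome | exposed) = 1767/2714 = 0.65107
p₀ = P(outcome | unexposed) = 491/4060 = 0.12094
Overall risk P(Y=1) = π·p₁ + (1−π)·p₀ = 0.3×0.65107 + 0.7×0.12094 = 0.27998.
Under exogeneity, PAF = [P(Y=1) − p₀] / P(Y=1).
PAF = (0.27998 − 0.12094) / 0.27998 ≈ 0.5680

PAF ≈ 0.568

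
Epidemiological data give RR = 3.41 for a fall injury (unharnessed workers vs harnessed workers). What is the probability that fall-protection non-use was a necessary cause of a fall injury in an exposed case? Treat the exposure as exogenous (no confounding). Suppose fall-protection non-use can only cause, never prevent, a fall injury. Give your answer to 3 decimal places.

Under exogeneity and monotonicity, PN = (RR − 1) / RR = 1 − 1/RR.
PN = (3.41 − 1) / 3.41 = 2.41 / 3.41 ≈ 0.7067

PN ≈ 0.707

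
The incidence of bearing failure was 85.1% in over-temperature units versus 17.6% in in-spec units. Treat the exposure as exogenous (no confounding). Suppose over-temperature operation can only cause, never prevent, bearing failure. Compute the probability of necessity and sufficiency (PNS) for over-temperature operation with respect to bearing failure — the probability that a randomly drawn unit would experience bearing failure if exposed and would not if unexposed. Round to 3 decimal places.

p₁ = 0.851, p₀ = 0.176.
Under exogeneity and monotonicity, PNS = p₁ − p₀.
PNS = 0.851 − 0.176 = 0.675

PNS ≈ 0.675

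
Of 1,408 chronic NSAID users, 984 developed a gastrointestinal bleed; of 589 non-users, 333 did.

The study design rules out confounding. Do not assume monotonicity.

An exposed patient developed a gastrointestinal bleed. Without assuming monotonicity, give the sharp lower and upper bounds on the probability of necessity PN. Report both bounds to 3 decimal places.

0.191 ≤ PN ≤ 0.622

p₁ = P(outcome | exposed) = 984/1408 = 0.69886
p₀ = P(outcome | unexposed) = 333/589 = 0.56537
Under exogeneity alone the bounds on PN are max{0,(p₁−p₀)/p₁} ≤ PN ≤ min{1,(1−p₀)/p₁}.
  lower = (p₁ − p₀)/p₁ = 0.1335 / 0.69886 ≈ 0.1910
  upper = min{1, (1 − p₀)/p₁} = 0.43463 / 0.69886 ≈ 0.6219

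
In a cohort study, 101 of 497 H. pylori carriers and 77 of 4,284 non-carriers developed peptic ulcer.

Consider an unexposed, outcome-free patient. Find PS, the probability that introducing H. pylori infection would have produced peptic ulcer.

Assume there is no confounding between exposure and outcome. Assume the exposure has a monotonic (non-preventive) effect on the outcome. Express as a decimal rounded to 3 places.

p₁ = P(outcome | exposed) = 101/497 = 0.20322
p₀ = P(outcome | unexposed) = 77/4284 = 0.017974
Under exogeneity and monotonicity, PS = (p₁ − p₀) / (1 − p₀).
PS = (0.20322 − 0.017974) / (1 − 0.017974) = 0.18525 / 0.98203 ≈ 0.1886

PS ≈ 0.189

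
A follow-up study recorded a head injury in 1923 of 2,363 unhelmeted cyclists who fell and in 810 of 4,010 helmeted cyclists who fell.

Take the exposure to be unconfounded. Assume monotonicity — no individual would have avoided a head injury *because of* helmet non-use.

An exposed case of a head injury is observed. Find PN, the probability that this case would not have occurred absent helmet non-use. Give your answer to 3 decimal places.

p₁ = P(outcome | exposed) = 1923/2363 = 0.8138
p₀ = P(outcome | unexposed) = 810/4010 = 0.202
Under exogeneity and monotonicity, PN = (p₁ − p₀) / p₁.
PN = (0.8138 − 0.202) / 0.8138 = 0.6118 / 0.8138 ≈ 0.7518

PN ≈ 0.752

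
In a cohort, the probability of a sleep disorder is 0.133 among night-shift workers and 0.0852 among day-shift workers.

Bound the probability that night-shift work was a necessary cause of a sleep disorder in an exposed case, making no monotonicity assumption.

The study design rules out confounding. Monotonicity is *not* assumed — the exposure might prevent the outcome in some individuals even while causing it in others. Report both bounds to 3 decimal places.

0.359 ≤ PN ≤ 1.000

Let p₁ = 0.133, p₀ = 0.0852.
Under exogeneity alone the bounds on PN are max{0,(p₁−p₀)/p₁} ≤ PN ≤ min{1,(1−p₀)/p₁}.
  lower = (p₁ − p₀)/p₁ = 0.0478 / 0.133 ≈ 0.3594
  upper = min{1, (1 − p₀)/p₁} = 0.9148 / 0.133 ≈ 6.8782 → capped at 1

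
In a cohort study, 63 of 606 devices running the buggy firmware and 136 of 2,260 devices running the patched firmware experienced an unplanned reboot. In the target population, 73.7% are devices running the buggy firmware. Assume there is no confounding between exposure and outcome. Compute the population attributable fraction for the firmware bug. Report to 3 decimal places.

PAF ≈ 0.349

p₁ = P(outcome | exposed) = 63/606 = 0.10396
p₀ = P(outcome | unexposed) = 136/2260 = 0.060177
Overall risk P(Y=1) = π·p₁ + (1−π)·p₀ = 0.737×0.10396 + 0.263×0.060177 = 0.092445.
Under exogeneity, PAF = [P(Y=1) − p₀] / P(Y=1).
PAF = (0.092445 − 0.060177) / 0.092445 ≈ 0.3491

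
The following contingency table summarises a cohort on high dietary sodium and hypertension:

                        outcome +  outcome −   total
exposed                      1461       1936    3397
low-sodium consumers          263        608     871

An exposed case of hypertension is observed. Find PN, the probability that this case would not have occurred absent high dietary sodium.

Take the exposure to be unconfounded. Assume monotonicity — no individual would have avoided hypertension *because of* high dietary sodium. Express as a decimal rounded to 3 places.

p₁ = P(outcome | exposed) = 1461/3397 = 0.43009
p₀ = P(outcome | unexposed) = 263/871 = 0.30195
Under exogeneity and monotonicity, PN = (p₁ − p₀) / p₁.
PN = (0.43009 − 0.30195) / 0.43009 = 0.12813 / 0.43009 ≈ 0.2979

PN ≈ 0.298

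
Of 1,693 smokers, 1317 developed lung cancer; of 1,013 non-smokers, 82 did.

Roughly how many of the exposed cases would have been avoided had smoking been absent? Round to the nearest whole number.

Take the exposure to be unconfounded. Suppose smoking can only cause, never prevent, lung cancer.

about 1180 cases

p₁ = P(outcome | exposed) = 1317/1693 = 0.77791
p₀ = P(outcome | unexposed) = 82/1013 = 0.080948
PN = (p₁ − p₀)/p₁ = (0.77791 − 0.080948) / 0.77791 ≈ 0.89594.
Attributable cases ≈ PN × (exposed cases) = 0.89594 × 1317 ≈ 1179.96.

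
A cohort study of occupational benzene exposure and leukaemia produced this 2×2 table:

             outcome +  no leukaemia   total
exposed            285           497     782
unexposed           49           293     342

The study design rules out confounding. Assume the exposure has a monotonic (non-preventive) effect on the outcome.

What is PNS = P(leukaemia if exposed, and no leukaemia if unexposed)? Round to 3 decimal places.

p₁ = P(outcome | exposed) = 285/782 = 0.36445
p₀ = P(outcome | unexposed) = 49/342 = 0.14327
Under exogeneity and monotonicity, PNS = p₁ − p₀.
PNS = 0.36445 − 0.14327 = 0.22118

PNS ≈ 0.221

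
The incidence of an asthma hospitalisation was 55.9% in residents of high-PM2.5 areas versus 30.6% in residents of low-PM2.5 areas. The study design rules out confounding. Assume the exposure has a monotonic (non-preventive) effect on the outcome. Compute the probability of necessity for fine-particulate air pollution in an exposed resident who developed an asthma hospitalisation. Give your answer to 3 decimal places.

p₁ = 0.559, p₀ = 0.306.
Under exogeneity and monotonicity, PN = (p₁ − p₀) / p₁.
PN = (0.559 − 0.306) / 0.559 = 0.253 / 0.559 ≈ 0.4526

PN ≈ 0.453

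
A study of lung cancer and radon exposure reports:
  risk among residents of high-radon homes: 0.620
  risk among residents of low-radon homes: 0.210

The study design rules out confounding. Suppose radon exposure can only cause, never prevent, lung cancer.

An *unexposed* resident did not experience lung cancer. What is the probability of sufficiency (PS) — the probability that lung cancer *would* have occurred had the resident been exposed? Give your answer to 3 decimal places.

Let p₁ = 0.62, p₀ = 0.21.
Under exogeneity and monotonicity, PS = (p₁ − p₀) / (1 − p₀).
PS = (0.62 − 0.21) / (1 − 0.21) = 0.41 / 0.79 ≈ 0.5190

PS ≈ 0.519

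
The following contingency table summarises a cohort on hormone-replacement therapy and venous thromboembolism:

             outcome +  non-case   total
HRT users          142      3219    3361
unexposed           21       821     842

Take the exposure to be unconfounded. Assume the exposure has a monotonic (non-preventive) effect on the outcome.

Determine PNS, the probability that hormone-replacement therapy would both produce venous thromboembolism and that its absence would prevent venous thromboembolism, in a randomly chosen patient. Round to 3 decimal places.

p₁ = P(outcome | exposed) = 142/3361 = 0.042249
p₀ = P(outcome | unexposed) = 21/842 = 0.024941
Under exogeneity and monotonicity, PNS = p₁ − p₀.
PNS = 0.042249 − 0.024941 = 0.017309

PNS ≈ 0.017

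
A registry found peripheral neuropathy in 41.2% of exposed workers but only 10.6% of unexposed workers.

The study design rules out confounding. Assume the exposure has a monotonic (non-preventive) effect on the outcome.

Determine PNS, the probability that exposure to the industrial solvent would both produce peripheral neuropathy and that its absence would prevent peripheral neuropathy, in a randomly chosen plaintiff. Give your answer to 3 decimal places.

p₁ = 0.412, p₀ = 0.106.
Under exogeneity and monotonicity, PNS = p₁ − p₀.
PNS = 0.412 − 0.106 = 0.306

PNS ≈ 0.306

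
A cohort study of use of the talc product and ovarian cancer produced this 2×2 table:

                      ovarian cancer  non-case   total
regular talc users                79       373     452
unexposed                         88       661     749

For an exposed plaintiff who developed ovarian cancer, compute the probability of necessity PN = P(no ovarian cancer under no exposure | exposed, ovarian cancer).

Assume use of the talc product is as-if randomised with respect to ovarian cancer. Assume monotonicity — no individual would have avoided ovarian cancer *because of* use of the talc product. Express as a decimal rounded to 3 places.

p₁ = P(outcome | exposed) = 79/452 = 0.17478
p₀ = P(outcome | unexposed) = 88/749 = 0.11749
Under exogeneity and monotonicity, PN = (p₁ − p₀)/p₁.
PN = (0.17478 − 0.11749) / 0.17478 ≈ 0.3278

PN ≈ 0.328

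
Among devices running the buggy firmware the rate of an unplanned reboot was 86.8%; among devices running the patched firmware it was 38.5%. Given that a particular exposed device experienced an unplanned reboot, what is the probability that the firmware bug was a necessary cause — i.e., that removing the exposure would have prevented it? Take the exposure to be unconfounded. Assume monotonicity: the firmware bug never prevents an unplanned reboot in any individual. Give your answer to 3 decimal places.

PN ≈ 0.556

p₁ = 0.868, p₀ = 0.385.
Under exogeneity and monotonicity, PN = (p₁ − p₀) / p₁.
PN = (0.868 − 0.385) / 0.868 = 0.483 / 0.868 ≈ 0.5565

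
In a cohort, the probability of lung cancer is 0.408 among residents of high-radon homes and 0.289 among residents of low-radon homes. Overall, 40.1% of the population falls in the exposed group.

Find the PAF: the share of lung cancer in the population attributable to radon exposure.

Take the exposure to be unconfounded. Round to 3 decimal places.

Let p₁ = 0.408, p₀ = 0.289.
Overall risk P(Y=1) = π·p₁ + (1−π)·p₀ = 0.401×0.408 + 0.599×0.289 = 0.33672.
Under exogeneity, PAF = [P(Y=1) − p₀] / P(Y=1).
PAF = (0.33672 − 0.289) / 0.33672 ≈ 0.1417

PAF ≈ 0.142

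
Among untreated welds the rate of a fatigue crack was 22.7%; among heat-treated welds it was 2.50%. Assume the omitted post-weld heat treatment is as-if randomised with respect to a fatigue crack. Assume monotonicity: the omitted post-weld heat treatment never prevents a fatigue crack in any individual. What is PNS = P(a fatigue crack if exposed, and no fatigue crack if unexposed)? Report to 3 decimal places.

p₁ = 0.227, p₀ = 0.025.
Under exogeneity and monotonicity, PNS = p₁ − p₀.
PNS = 0.227 − 0.025 = 0.202

PNS ≈ 0.202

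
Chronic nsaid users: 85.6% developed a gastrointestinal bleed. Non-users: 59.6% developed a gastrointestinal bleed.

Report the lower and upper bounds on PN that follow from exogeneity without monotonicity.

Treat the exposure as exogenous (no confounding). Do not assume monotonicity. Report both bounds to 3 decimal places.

p₁ = 0.856, p₀ = 0.596.
Under exogeneity alone the bounds on PN are max{0,(p₁−p₀)/p₁} ≤ PN ≤ min{1,(1−p₀)/p₁}.
  lower = (p₁ − p₀)/p₁ = 0.26 / 0.856 ≈ 0.3037
  upper = min{1, (1 − p₀)/p₁} = 0.404 / 0.856 ≈ 0.4720

0.304 ≤ PN ≤ 0.472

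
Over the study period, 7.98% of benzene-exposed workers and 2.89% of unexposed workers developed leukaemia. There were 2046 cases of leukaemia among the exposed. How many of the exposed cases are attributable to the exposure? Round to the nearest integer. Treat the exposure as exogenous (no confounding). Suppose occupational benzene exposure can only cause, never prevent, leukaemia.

p₁ = 0.0798, p₀ = 0.0289.
PN = (p₁ − p₀)/p₁ = (0.0798 − 0.0289) / 0.0798 ≈ 0.63784.
Attributable cases ≈ PN × (exposed cases) = 0.63784 × 2046 ≈ 1305.03.

about 1305 cases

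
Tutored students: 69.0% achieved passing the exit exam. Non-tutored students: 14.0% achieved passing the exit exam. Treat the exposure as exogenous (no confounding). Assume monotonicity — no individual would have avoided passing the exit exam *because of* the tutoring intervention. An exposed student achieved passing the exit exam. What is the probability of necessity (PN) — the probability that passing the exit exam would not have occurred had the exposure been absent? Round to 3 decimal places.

PN ≈ 0.797

p₁ = 0.69, p₀ = 0.14.
Under exogeneity and monotonicity, PN = (p₁ − p₀) / p₁.
PN = (0.69 − 0.14) / 0.69 = 0.55 / 0.69 ≈ 0.7971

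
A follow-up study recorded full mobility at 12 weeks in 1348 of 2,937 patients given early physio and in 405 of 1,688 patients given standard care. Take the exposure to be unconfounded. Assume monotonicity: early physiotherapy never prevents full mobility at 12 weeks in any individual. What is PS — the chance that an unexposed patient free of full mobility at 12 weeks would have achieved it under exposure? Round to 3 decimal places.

p₁ = P(outcome | exposed) = 1348/2937 = 0.45897
p₀ = P(outcome | unexposed) = 405/1688 = 0.23993
Under exogeneity and monotonicity, PS = (p₁ − p₀) / (1 − p₀).
PS = (0.45897 − 0.23993) / (1 − 0.23993) = 0.21904 / 0.76007 ≈ 0.2882

PS ≈ 0.288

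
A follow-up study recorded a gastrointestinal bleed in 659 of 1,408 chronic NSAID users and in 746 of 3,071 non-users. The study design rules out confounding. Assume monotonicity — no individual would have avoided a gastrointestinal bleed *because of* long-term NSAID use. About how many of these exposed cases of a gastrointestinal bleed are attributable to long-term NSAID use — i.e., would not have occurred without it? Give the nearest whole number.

about 317 cases

p₁ = P(outcome | exposed) = 659/1408 = 0.46804
p₀ = P(outcome | unexposed) = 746/3071 = 0.24292
PN = (p₁ − p₀)/p₁ = (0.46804 − 0.24292) / 0.46804 ≈ 0.48099.
Attributable cases ≈ PN × (exposed cases) = 0.48099 × 659 ≈ 316.97.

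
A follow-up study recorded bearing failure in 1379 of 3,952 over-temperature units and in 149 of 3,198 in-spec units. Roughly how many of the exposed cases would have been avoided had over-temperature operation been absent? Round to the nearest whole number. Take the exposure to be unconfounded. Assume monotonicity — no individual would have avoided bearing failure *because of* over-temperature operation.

p₁ = P(outcome | exposed) = 1379/3952 = 0.34894
p₀ = P(outcome | unexposed) = 149/3198 = 0.046592
PN = (p₁ − p₀)/p₁ = (0.34894 − 0.046592) / 0.34894 ≈ 0.86648.
Attributable cases ≈ PN × (exposed cases) = 0.86648 × 1379 ≈ 1194.87.

about 1195 cases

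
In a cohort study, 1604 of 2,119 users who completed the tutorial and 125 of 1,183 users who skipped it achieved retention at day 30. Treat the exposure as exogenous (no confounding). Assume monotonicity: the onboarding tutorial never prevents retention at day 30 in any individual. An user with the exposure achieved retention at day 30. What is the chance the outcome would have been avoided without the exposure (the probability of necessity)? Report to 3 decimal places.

p₁ = P(outcome | exposed) = 1604/2119 = 0.75696
p₀ = P(outcome | unexposed) = 125/1183 = 0.10566
Under exogeneity and monotonicity, PN = (p₁ − p₀) / p₁.
PN = (0.75696 − 0.10566) / 0.75696 = 0.6513 / 0.75696 ≈ 0.8604

PN ≈ 0.860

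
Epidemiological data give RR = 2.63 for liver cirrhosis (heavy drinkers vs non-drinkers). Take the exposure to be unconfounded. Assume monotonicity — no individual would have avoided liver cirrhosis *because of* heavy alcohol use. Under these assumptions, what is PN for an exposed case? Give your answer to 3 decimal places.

Under exogeneity and monotonicity, PN = (RR − 1) / RR = 1 − 1/RR.
PN = (2.63 − 1) / 2.63 = 1.63 / 2.63 ≈ 0.6198

PN ≈ 0.620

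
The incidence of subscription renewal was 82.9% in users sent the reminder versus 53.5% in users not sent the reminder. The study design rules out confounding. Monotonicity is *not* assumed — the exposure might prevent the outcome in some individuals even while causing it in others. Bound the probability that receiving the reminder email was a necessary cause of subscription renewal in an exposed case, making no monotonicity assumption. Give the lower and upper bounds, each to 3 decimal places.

p₁ = 0.829, p₀ = 0.535.
Under exogeneity alone the bounds on PN are max{0,(p₁−p₀)/p₁} ≤ PN ≤ min{1,(1−p₀)/p₁}.
  lower = (p₁ − p₀)/p₁ = 0.294 / 0.829 ≈ 0.3546
  upper = min{1, (1 − p₀)/p₁} = 0.465 / 0.829 ≈ 0.5609

0.355 ≤ PN ≤ 0.561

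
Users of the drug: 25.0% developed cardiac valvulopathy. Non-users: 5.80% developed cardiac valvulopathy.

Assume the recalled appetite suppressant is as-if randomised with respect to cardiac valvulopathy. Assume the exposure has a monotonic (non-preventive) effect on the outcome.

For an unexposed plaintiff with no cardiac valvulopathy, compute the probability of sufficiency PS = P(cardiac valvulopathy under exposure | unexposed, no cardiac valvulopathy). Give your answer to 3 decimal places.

p₁ = 0.25, p₀ = 0.058.
Under exogeneity and monotonicity, PS = (p₁ − p₀) / (1 − p₀).
PS = (0.25 − 0.058) / (1 − 0.058) = 0.192 / 0.942 ≈ 0.2038

PS ≈ 0.204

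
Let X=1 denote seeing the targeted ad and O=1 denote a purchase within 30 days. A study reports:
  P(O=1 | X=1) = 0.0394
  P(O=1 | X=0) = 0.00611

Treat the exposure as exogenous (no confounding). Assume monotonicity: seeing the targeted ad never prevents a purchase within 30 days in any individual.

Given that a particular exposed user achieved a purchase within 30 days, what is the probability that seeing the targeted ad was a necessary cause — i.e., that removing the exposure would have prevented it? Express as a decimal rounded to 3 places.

Let p₁ = 0.0394, p₀ = 0.00611.
Under exogeneity and monotonicity, PN = (p₁ − p₀) / p₁.
PN = (0.0394 − 0.00611) / 0.0394 = 0.03329 / 0.0394 ≈ 0.8449

PN ≈ 0.845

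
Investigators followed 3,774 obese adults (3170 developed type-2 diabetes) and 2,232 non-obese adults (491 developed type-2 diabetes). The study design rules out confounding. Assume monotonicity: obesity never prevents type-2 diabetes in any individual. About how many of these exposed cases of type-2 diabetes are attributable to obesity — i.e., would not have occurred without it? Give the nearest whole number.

about 2340 cases

p₁ = P(outcome | exposed) = 3170/3774 = 0.83996
p₀ = P(outcome | unexposed) = 491/2232 = 0.21998
PN = (p₁ − p₀)/p₁ = (0.83996 − 0.21998) / 0.83996 ≈ 0.73810.
Attributable cases ≈ PN × (exposed cases) = 0.73810 × 3170 ≈ 2339.79.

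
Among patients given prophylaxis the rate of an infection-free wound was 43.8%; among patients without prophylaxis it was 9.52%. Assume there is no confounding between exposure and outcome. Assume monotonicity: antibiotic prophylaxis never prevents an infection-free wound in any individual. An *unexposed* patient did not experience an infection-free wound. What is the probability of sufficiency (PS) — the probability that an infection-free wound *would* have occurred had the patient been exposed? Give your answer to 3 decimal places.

p₁ = 0.438, p₀ = 0.0952.
Under exogeneity and monotonicity, PS = (p₁ − p₀) / (1 − p₀).
PS = (0.438 − 0.0952) / (1 − 0.0952) = 0.3428 / 0.9048 ≈ 0.3789

PS ≈ 0.379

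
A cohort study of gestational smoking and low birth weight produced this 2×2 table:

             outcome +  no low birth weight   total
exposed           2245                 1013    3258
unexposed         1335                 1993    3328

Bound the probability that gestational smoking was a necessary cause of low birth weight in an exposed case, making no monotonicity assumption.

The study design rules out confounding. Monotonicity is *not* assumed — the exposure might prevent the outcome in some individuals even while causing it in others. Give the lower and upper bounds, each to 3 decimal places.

0.418 ≤ PN ≤ 0.869

p₁ = P(outcome | exposed) = 2245/3258 = 0.68907
p₀ = P(outcome | unexposed) = 1335/3328 = 0.40114
Under exogeneity alone the bounds on PN are max{0,(p₁−p₀)/p₁} ≤ PN ≤ min{1,(1−p₀)/p₁}.
  lower = (p₁ − p₀)/p₁ = 0.28793 / 0.68907 ≈ 0.4179
  upper = min{1, (1 − p₀)/p₁} = 0.59886 / 0.68907 ≈ 0.8691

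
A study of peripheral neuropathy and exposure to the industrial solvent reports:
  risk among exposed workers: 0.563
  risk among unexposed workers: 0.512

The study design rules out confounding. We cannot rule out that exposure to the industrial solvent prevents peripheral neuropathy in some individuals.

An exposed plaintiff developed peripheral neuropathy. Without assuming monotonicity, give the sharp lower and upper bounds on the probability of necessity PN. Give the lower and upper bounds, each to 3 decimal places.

Let p₁ = 0.563, p₀ = 0.512.
Under exogeneity alone the bounds on PN are max{0,(p₁−p₀)/p₁} ≤ PN ≤ min{1,(1−p₀)/p₁}.
  lower = (p₁ − p₀)/p₁ = 0.051 / 0.563 ≈ 0.0906
  upper = min{1, (1 − p₀)/p₁} = 0.488 / 0.563 ≈ 0.8668

0.091 ≤ PN ≤ 0.867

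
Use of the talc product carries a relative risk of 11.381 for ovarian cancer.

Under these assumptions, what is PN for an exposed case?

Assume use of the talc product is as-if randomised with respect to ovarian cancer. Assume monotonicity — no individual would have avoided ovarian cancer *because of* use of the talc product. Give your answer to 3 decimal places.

PN ≈ 0.912

Under exogeneity and monotonicity, PN = (RR − 1) / RR = 1 − 1/RR.
PN = (11.381 − 1) / 11.381 = 10.38 / 11.381 ≈ 0.9121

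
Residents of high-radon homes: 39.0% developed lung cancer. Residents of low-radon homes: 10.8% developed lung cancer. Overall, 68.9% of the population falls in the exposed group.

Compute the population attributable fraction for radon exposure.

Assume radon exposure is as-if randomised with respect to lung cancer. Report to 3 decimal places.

p₁ = 0.39, p₀ = 0.108.
Overall risk P(Y=1) = π·p₁ + (1−π)·p₀ = 0.689×0.39 + 0.311×0.108 = 0.3023.
Under exogeneity, PAF = [P(Y=1) − p₀] / P(Y=1).
PAF = (0.3023 − 0.108) / 0.3023 ≈ 0.6427

PAF ≈ 0.643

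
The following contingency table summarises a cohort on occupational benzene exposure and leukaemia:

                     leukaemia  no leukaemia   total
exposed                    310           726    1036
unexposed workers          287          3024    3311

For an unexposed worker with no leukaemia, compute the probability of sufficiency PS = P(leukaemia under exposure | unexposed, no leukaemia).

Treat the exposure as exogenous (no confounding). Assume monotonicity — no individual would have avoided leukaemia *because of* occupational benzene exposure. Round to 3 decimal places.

p₁ = P(outcome | exposed) = 310/1036 = 0.29923
p₀ = P(outcome | unexposed) = 287/3311 = 0.086681
Under exogeneity and monotonicity, PS = (p₁ − p₀)/(1 − p₀).
PS = (0.29923 − 0.086681) / 0.91332 ≈ 0.2327

PS ≈ 0.233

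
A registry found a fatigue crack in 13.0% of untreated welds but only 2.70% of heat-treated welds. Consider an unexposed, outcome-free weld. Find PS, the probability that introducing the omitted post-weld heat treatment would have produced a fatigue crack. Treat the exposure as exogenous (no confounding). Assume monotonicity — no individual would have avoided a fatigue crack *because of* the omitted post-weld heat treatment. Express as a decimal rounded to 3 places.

PS ≈ 0.106

p₁ = 0.13, p₀ = 0.027.
Under exogeneity and monotonicity, PS = (p₁ − p₀) / (1 − p₀).
PS = (0.13 − 0.027) / (1 − 0.027) = 0.103 / 0.973 ≈ 0.1059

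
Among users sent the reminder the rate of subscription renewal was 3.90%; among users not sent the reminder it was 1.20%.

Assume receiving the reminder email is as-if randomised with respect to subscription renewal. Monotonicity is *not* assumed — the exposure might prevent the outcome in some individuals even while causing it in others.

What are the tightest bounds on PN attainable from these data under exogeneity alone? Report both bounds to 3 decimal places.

0.692 ≤ PN ≤ 1.000

p₁ = 0.039, p₀ = 0.012.
Under exogeneity alone the bounds on PN are max{0,(p₁−p₀)/p₁} ≤ PN ≤ min{1,(1−p₀)/p₁}.
  lower = (p₁ − p₀)/p₁ = 0.027 / 0.039 ≈ 0.6923
  upper = min{1, (1 − p₀)/p₁} = 0.988 / 0.039 ≈ 25.3333 → capped at 1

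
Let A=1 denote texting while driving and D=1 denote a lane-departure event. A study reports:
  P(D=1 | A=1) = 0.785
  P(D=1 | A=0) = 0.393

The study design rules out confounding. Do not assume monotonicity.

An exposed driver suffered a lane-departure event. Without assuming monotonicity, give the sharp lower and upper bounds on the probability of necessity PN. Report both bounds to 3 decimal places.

Let p₁ = 0.785, p₀ = 0.393.
Under exogeneity alone the bounds on PN are max{0,(p₁−p₀)/p₁} ≤ PN ≤ min{1,(1−p₀)/p₁}.
  lower = (p₁ − p₀)/p₁ = 0.392 / 0.785 ≈ 0.4994
  upper = min{1, (1 − p₀)/p₁} = 0.607 / 0.785 ≈ 0.7732

0.499 ≤ PN ≤ 0.773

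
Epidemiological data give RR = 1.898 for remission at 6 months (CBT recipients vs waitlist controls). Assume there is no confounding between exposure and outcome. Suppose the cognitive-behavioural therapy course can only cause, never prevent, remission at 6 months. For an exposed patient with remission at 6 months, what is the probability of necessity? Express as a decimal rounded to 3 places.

Under exogeneity and monotonicity, PN = (RR − 1) / RR = 1 − 1/RR.
PN = (1.898 − 1) / 1.898 = 0.898 / 1.898 ≈ 0.4731

PN ≈ 0.473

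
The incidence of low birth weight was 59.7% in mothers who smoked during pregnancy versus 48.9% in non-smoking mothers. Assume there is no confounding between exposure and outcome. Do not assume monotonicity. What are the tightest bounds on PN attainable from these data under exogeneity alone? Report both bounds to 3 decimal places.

p₁ = 0.597, p₀ = 0.489.
Under exogeneity alone the bounds on PN are max{0,(p₁−p₀)/p₁} ≤ PN ≤ min{1,(1−p₀)/p₁}.
  lower = (p₁ − p₀)/p₁ = 0.108 / 0.597 ≈ 0.1809
  upper = min{1, (1 − p₀)/p₁} = 0.511 / 0.597 ≈ 0.8559

0.181 ≤ PN ≤ 0.856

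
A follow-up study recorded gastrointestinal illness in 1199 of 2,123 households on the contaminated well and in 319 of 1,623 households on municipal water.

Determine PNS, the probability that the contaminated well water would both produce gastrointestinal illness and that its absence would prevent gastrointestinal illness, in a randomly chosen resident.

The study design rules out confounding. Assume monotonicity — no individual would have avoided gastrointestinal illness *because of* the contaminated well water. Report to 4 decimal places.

PNS ≈ 0.3682

p₁ = P(outcome | exposed) = 1199/2123 = 0.56477
p₀ = P(outcome | unexposed) = 319/1623 = 0.19655
Under exogeneity and monotonicity, PNS = p₁ − p₀.
PNS = 0.56477 − 0.19655 = 0.36822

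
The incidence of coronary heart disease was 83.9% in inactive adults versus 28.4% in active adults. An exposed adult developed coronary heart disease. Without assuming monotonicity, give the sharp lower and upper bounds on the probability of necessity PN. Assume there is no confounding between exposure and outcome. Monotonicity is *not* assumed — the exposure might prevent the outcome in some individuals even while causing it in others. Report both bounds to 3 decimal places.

p₁ = 0.839, p₀ = 0.284.
Under exogeneity alone the bounds on PN are max{0,(p₁−p₀)/p₁} ≤ PN ≤ min{1,(1−p₀)/p₁}.
  lower = (p₁ − p₀)/p₁ = 0.555 / 0.839 ≈ 0.6615
  upper = min{1, (1 − p₀)/p₁} = 0.716 / 0.839 ≈ 0.8534

0.662 ≤ PN ≤ 0.853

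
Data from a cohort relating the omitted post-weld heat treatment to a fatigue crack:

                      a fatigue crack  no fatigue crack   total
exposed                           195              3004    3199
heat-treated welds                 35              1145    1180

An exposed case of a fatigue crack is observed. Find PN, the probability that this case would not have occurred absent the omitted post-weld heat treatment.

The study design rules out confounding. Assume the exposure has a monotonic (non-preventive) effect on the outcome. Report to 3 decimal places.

p₁ = P(outcome | exposed) = 195/3199 = 0.060957
p₀ = P(outcome | unexposed) = 35/1180 = 0.029661
Under exogeneity and monotonicity, PN = (p₁ − p₀) / p₁.
PN = (0.060957 − 0.029661) / 0.060957 = 0.031296 / 0.060957 ≈ 0.5134

PN ≈ 0.513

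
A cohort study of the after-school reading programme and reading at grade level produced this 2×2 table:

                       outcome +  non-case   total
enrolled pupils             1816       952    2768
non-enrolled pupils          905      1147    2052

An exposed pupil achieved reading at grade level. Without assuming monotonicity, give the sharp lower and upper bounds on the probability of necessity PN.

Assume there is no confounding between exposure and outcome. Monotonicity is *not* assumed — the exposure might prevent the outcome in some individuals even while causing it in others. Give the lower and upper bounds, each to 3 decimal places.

p₁ = P(outcome | exposed) = 1816/2768 = 0.65607
p₀ = P(outcome | unexposed) = 905/2052 = 0.44103
Under exogeneity alone the bounds on PN are max{0,(p₁−p₀)/p₁} ≤ PN ≤ min{1,(1−p₀)/p₁}.
  lower = (p₁ − p₀)/p₁ = 0.21504 / 0.65607 ≈ 0.3278
  upper = min{1, (1 − p₀)/p₁} = 0.55897 / 0.65607 ≈ 0.8520

0.328 ≤ PN ≤ 0.852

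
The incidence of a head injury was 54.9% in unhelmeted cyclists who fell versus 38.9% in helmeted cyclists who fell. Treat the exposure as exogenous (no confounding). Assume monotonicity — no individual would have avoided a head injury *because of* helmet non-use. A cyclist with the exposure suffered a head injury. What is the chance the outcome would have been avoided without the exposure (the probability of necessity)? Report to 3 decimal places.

PN ≈ 0.291

p₁ = 0.549, p₀ = 0.389.
Under exogeneity and monotonicity, PN = (p₁ − p₀) / p₁.
PN = (0.549 − 0.389) / 0.549 = 0.16 / 0.549 ≈ 0.2914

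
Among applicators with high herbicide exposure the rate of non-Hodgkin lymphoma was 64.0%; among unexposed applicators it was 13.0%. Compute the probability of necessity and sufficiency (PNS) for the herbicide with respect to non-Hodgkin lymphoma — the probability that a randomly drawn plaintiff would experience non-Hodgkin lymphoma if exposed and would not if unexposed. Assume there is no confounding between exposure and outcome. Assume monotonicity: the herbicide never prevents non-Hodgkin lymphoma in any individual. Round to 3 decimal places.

p₁ = 0.64, p₀ = 0.13.
Under exogeneity and monotonicity, PNS = p₁ − p₀.
PNS = 0.64 − 0.13 = 0.51

PNS ≈ 0.510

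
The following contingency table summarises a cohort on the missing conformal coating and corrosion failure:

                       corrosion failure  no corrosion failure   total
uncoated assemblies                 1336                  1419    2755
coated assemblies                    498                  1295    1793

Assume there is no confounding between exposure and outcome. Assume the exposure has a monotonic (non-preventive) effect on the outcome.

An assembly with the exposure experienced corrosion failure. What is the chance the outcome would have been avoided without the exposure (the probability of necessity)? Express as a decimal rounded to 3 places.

PN ≈ 0.427

p₁ = P(outcome | exposed) = 1336/2755 = 0.48494
p₀ = P(outcome | unexposed) = 498/1793 = 0.27775
Under exogeneity and monotonicity, PN = (p₁ − p₀)/p₁.
PN = (0.48494 − 0.27775) / 0.48494 ≈ 0.4273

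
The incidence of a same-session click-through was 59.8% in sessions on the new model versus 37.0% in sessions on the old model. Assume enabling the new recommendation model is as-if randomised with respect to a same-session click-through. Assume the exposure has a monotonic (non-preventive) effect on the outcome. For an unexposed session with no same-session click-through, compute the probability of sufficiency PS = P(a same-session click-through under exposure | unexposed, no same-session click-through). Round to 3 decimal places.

PS ≈ 0.362

p₁ = 0.598, p₀ = 0.37.
Under exogeneity and monotonicity, PS = (p₁ − p₀) / (1 − p₀).
PS = (0.598 − 0.37) / (1 − 0.37) = 0.228 / 0.63 ≈ 0.3619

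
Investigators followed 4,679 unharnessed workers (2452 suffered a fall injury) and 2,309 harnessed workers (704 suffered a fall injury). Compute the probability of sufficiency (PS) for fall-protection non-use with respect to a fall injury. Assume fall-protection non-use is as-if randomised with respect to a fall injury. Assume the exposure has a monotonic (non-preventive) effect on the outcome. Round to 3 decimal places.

PS ≈ 0.315

p₁ = P(outcome | exposed) = 2452/4679 = 0.52404
p₀ = P(outcome | unexposed) = 704/2309 = 0.30489
Under exogeneity and monotonicity, PS = (p₁ − p₀) / (1 − p₀).
PS = (0.52404 − 0.30489) / (1 − 0.30489) = 0.21915 / 0.69511 ≈ 0.3153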